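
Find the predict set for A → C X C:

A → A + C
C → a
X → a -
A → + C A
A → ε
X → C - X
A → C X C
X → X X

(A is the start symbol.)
{ 'a' }

PREDICT(A → C X C) = (FIRST(RHS) \ {ε}) ∪ (FOLLOW(A) if ε ∈ FIRST(RHS), i.e. RHS ⇒* ε)
FIRST(C) = { 'a' }
FIRST(C X C) = { 'a' }
ε ∉ FIRST(C X C), so FOLLOW(A) is not added.
PREDICT(A → C X C) = { 'a' }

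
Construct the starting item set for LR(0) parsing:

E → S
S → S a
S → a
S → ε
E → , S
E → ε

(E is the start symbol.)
{ [E → . , S], [E → . S], [E → .], [E' → . E], [S → . S a], [S → . a], [S → .] }

First, augment the grammar with E' → E
I₀ = CLOSURE({ [E' → . E] }):
  [E' → . E] has the dot before E: add [E → . S], [E → . , S], [E → .]
  [E → . S] has the dot before S: add [S → . S a], [S → . a], [S → .]
No further items can be added.

I₀ = { [E → . , S], [E → . S], [E → .], [E' → . E], [S → . S a], [S → . a], [S → .] }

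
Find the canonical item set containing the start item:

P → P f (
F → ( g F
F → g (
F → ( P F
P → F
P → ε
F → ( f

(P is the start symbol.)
{ [F → . ( P F], [F → . ( f], [F → . ( g F], [F → . g (], [P → . F], [P → . P f (], [P → .], [P' → . P] }

First, augment the grammar with P' → P
I₀ = CLOSURE({ [P' → . P] }):
  [P' → . P] has the dot before P: add [P → . P f (], [P → . F], [P → .]
  [P → . F] has the dot before F: add [F → . ( g F], [F → . g (], [F → . ( P F], [F → . ( f]
No further items can be added.

I₀ = { [F → . ( P F], [F → . ( f], [F → . ( g F], [F → . g (], [P → . F], [P → . P f (], [P → .], [P' → . P] }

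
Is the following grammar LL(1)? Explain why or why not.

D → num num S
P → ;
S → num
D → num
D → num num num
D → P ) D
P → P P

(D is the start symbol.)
Relevant sets:
  FIRST(P) = { ';' }

For D:
  PREDICT(D → num num S) = { 'num' }
  PREDICT(D → num) = { 'num' }
  PREDICT(D → num num num) = { 'num' }
  PREDICT(D → P ')' D) = { ';' }
For P:
  PREDICT(P → ';') = { ';' }
  PREDICT(P → P P) = { ';' }
S has a single production, so nothing to check there.

Conflict found: Predict set conflict for D: { 'num' }
The grammar is NOT LL(1).

Answer: No. Predict set conflict for D: { 'num' }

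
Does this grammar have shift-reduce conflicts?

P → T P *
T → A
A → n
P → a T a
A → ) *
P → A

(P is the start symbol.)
A shift-reduce conflict occurs when an LR(0) state has both:
  - a complete (reduce) item [A → α .] (dot at the end), and
  - a shift item [B → β . c γ] (dot before a terminal).

Augment with P' → P and build the canonical LR(0) collection (I0 = CLOSURE({[P' → . P]}), then GOTO on every symbol after a dot until no new states appear). It has 13 states:
  I0: { [A → . ) *], [A → . n], [P → . A], [P → . T P *], [P → . a T a], [P' → . P], [T → . A] }  — shift
  I1: { [A → ) . *] }  — shift
  I2: { [P → A .], [T → A .] }  — 2 reduces
  I3: { [P' → P .] }  — accept
  I4: { [A → . ) *], [A → . n], [P → . A], [P → . T P *], [P → . a T a], [P → T . P *], [T → . A] }  — shift
  I5: { [A → . ) *], [A → . n], [P → a . T a], [T → . A] }  — shift
  I6: { [A → n .] }  — reduce
  I7: { [T → A .] }  — reduce
  I8: { [P → a T . a] }  — shift
  I9: { [P → a T a .] }  — reduce
  I10: { [P → T P . *] }  — shift
  I11: { [P → T P * .] }  — reduce
  I12: { [A → ) * .] }  — reduce

No state contains both a complete item and a shift item.

Answer: No shift-reduce conflicts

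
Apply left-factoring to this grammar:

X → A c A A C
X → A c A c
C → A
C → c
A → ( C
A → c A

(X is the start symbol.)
Left-factoring transforms A → αβ₁ | αβ₂ into A → αA' and A' → β₁ | β₂
(α is the longest common prefix among the alternatives). Repeat until
no nonterminal has two alternatives with a common prefix.

Round 1: X has alternatives sharing prefix 'A c A'. Introduce X': X → A c A X'
  Add: X' → A C
  Add: X' → c

No remaining common prefixes — done.

Resulting grammar:
X → A c A X'
X' → A C
X' → c
C → A
C → c
A → ( C
A → c A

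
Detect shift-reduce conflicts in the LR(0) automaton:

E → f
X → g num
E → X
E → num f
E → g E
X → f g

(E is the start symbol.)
Yes — I3: [E → f .] vs [X → f . g]; I8: [X → g num .] vs [E → num . f]

Augment with E' → E and build the canonical LR(0) collection (I0 = CLOSURE({[E' → . E]}), then GOTO on every symbol after a dot until no new states appear). It has 10 states:
  I0: { [E → . X], [E → . f], [E → . g E], [E → . num f], [E' → . E], [X → . f g], [X → . g num] }  — shift
  I1: { [E' → E .] }  — accept
  I2: { [E → X .] }  — reduce
  I3: { [E → f .], [X → f . g] }  — shift, reduce
  I4: { [E → . X], [E → . f], [E → . g E], [E → . num f], [E → g . E], [X → . f g], [X → . g num], [X → g . num] }  — shift
  I5: { [E → num . f] }  — shift
  I6: { [E → num f .] }  — reduce
  I7: { [E → g E .] }  — reduce
  I8: { [E → num . f], [X → g num .] }  — shift, reduce
  I9: { [X → f g .] }  — reduce

I3 contains reduce item [E → f .] and shift item [X → f . g] — shift-reduce conflict.
I8 contains reduce item [X → g num .] and shift item [E → num . f] — shift-reduce conflict.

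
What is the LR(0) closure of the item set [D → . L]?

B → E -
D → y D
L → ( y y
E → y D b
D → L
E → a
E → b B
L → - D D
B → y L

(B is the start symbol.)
{ [D → . L], [L → . ( y y], [L → . - D D] }

To compute CLOSURE, for each item [A → α.Bβ] where B is a non-terminal, add [B → .γ] for all productions B → γ; repeat for the newly added items until nothing changes.

Start with: [D → . L]
  [D → . L] has the dot before L: add [L → . ( y y], [L → . - D D]
No further items can be added.

CLOSURE = { [D → . L], [L → . ( y y], [L → . - D D] }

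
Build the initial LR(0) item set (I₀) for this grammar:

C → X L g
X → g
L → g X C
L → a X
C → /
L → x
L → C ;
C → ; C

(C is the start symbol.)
{ [C → . /], [C → . ; C], [C → . X L g], [C' → . C], [X → . g] }

First, augment the grammar with C' → C
I₀ = CLOSURE({ [C' → . C] }):
  [C' → . C] has the dot before C: add [C → . X L g], [C → . /], [C → . ; C]
  [C → . X L g] has the dot before X: add [X → . g]
No further items can be added.

I₀ = { [C → . /], [C → . ; C], [C → . X L g], [C' → . C], [X → . g] }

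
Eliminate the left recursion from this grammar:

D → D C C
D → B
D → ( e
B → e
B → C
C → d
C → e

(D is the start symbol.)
D → B D'
D → ( e D'
D' → C C D'
D' → ε
B → e
B → C
C → d
C → e

D is directly left-recursive. The standard transformation for
  A → A α₁ | ... | A α_m | β₁ | ... | β_n
is
  A  → β₁ A' | ... | β_n A'
  A' → α₁ A' | ... | α_m A' | ε

D → B becomes D → B D'
D → ( e becomes D → ( e D'
D → D C C becomes D' → C C D'
Add D' → ε

Productions for other non-terminals are unchanged:
  B → e
  B → C
  C → d
  C → e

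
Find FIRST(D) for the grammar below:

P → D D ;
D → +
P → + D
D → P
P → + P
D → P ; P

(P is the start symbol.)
{ '+' }

To compute FIRST(D), examine every production with D on the left-hand side, reading each right-hand side left to right until a non-nullable symbol is reached.

FIRST sets of the other non-terminals involved (by the same procedure, iterated to a fixed point):
  FIRST(P) = { '+' }

From D → +:
  - '+' is a terminal: add '+' and stop
From D → P:
  - P is a non-terminal: add FIRST(P) \ {ε} = { '+' }
    P is not nullable, so stop
From D → P ; P:
  - P is a non-terminal: add FIRST(P) \ {ε} = { '+' }
    P is not nullable, so stop

Collecting: FIRST(D) = { '+' }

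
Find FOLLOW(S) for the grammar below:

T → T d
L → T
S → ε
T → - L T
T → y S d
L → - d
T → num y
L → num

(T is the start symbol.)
In T → y S d: S is followed by d, add FIRST(d) \ {ε} = { 'd' }

Taking the union: FOLLOW(S) = { 'd' }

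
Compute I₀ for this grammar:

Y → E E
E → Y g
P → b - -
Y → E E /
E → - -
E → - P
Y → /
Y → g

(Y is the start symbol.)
First, augment the grammar with Y' → Y
I₀ = CLOSURE({ [Y' → . Y] }):
  [Y' → . Y] has the dot before Y: add [Y → . E E], [Y → . E E /], [Y → . /], [Y → . g]
  [Y → . E E] has the dot before E: add [E → . Y g], [E → . - -], [E → . - P]
No further items can be added.

I₀ = { [E → . - -], [E → . - P], [E → . Y g], [Y → . /], [Y → . E E /], [Y → . E E], [Y → . g], [Y' → . Y] }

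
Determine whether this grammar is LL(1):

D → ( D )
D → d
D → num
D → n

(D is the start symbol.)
Yes, the grammar is LL(1).

A grammar is LL(1) if for each non-terminal N with multiple productions, the predict sets of those productions are pairwise disjoint, where PREDICT(N → α) = (FIRST(α) \ {ε}) ∪ (FOLLOW(N) if α ⇒* ε).

For D:
  PREDICT(D → '(' D ')') = { '(' }
  PREDICT(D → d) = { 'd' }
  PREDICT(D → num) = { 'num' }
  PREDICT(D → n) = { 'n' }

All predict sets are disjoint. The grammar IS LL(1).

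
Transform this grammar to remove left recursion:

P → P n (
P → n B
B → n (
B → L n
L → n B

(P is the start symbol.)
P → n B P'
P' → n ( P'
P' → ε
B → n (
B → L n
L → n B

P is directly left-recursive. The standard transformation for
  A → A α₁ | ... | A α_m | β₁ | ... | β_n
is
  A  → β₁ A' | ... | β_n A'
  A' → α₁ A' | ... | α_m A' | ε

P → n B becomes P → n B P'
P → P n ( becomes P' → n ( P'
Add P' → ε

Productions for other non-terminals are unchanged:
  B → n (
  B → L n
  L → n B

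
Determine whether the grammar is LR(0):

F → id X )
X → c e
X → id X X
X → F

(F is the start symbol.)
Augment with F' → F and build the canonical LR(0) collection (I0 = CLOSURE({[F' → . F]}), then GOTO on every symbol after a dot until no new states appear). It has 11 states:
  I0: { [F → . id X )], [F' → . F] }  — shift
  I1: { [F' → F .] }  — accept
  I2: { [F → . id X )], [F → id . X )], [X → . F], [X → . c e], [X → . id X X] }  — shift
  I3: { [X → F .] }  — reduce
  I4: { [F → id X . )] }  — shift
  I5: { [X → c . e] }  — shift
  I6: { [F → . id X )], [F → id . X )], [X → . F], [X → . c e], [X → . id X X], [X → id . X X] }  — shift
  I7: { [F → . id X )], [F → id X . )], [X → . F], [X → . c e], [X → . id X X], [X → id X . X] }  — shift
  I8: { [F → id X ) .] }  — reduce
  I9: { [X → id X X .] }  — reduce
  I10: { [X → c e .] }  — reduce

Every state is either a pure shift/goto state or contains exactly one complete item and nothing to shift — no conflicts. The grammar is LR(0).

Answer: Yes, the grammar is LR(0)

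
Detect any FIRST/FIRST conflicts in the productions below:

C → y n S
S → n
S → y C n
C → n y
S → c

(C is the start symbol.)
A FIRST/FIRST conflict occurs when two productions N → α and N → β for the same non-terminal have FIRST(α) ∩ FIRST(β) ≠ ∅ (with ε ∈ FIRST of a nullable right-hand side, so two nullable alternatives also conflict).

Productions for C:
  C → y n S: FIRST = { 'y' }
  C → n y: FIRST = { 'n' }
Productions for S:
  S → n: FIRST = { 'n' }
  S → y C n: FIRST = { 'y' }
  S → c: FIRST = { 'c' }

All alternatives of each non-terminal have pairwise disjoint FIRST sets.

Answer: No FIRST/FIRST conflicts.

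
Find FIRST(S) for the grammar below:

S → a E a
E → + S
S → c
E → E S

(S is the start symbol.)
{ 'a', 'c' }

From S → a E a:
  - a is a terminal: add 'a' and stop
From S → c:
  - c is a terminal: add 'c' and stop

Collecting: FIRST(S) = { 'a', 'c' }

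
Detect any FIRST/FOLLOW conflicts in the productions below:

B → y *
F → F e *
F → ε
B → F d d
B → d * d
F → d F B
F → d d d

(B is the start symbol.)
Nullable non-terminals: F.
FIRST sets used below: FIRST(F) = { 'd', 'e', ε }

F: nullable alternative(s) F → ε; FOLLOW(F) = { 'd', 'e', 'y' }
  F → F e *: FIRST \ {ε} = { 'd', 'e' } — overlaps FOLLOW(F) on { 'd', 'e' }: CONFLICT
  F → ε: FIRST \ {ε} = { } — this is the only nullable alternative, skip
  F → d F B: FIRST \ {ε} = { 'd' } — overlaps FOLLOW(F) on { 'd' }: CONFLICT
  F → d d d: FIRST \ {ε} = { 'd' } — overlaps FOLLOW(F) on { 'd' }: CONFLICT

B has no nullable alternative, so no FIRST/FOLLOW check is needed there.

So the grammar has 3 FIRST/FOLLOW conflicts (marked CONFLICT above).

Answer: Yes. F → F e '*' with FOLLOW(F) on { 'd', 'e' }; F → d F B with FOLLOW(F) on { 'd' }; F → d d d with FOLLOW(F) on { 'd' }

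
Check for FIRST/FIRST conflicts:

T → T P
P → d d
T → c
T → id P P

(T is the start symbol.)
Yes. T → T P / T → c on { 'c' }; T → T P / T → id P P on { 'id' }

FIRST sets of the non-terminals at (or reachable through a nullable prefix from) the front of some alternative:
  FIRST(T) = { 'c', 'id' }

Productions for T:
  T → T P: FIRST = { 'c', 'id' }
  T → c: FIRST = { 'c' }
  T → id P P: FIRST = { 'id' }
P has only one production, so no FIRST/FIRST conflict is possible there.

Conflict for T: T → T P and T → c
  Overlap: { 'c' }
Conflict for T: T → T P and T → id P P
  Overlap: { 'id' }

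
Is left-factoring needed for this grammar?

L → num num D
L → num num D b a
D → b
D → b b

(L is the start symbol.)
Left-factoring is needed when two productions for the same non-terminal
share a common prefix on the right-hand side.

Productions for L:
  L → num num D
  L → num num D b a
Productions for D:
  D → b
  D → b b

Found common prefix 'num num D' in productions for L
Found common prefix 'b' in productions for D

Answer: Yes, L has productions with common prefix 'num num D'; D has productions with common prefix 'b'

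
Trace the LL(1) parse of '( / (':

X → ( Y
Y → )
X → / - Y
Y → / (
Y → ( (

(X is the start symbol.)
Stack is shown with the top on the left.

Stack  Input    Action
----------------------
X $    ( / ( $  output X → ( Y
( Y $  ( / ( $  match '('
Y $    / ( $    output Y → / (
/ ( $  / ( $    match '/'
( $    ( $      match '('
$      $        accept

The string is accepted.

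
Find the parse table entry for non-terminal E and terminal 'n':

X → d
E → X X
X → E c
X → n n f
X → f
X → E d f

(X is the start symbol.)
E → X X

To find M[E, 'n'], we find productions for E where 'n' is in the predict set (PREDICT(N → α) = (FIRST(α) \ {ε}) ∪ (FOLLOW(N) if α ⇒* ε)).

Relevant sets:
  FIRST(X) = { 'd', 'f', 'n' }

E → X X: PREDICT = { 'd', 'f', 'n' }
  'n' is in predict set, so this production goes in M[E, 'n']

M[E, 'n'] = E → X X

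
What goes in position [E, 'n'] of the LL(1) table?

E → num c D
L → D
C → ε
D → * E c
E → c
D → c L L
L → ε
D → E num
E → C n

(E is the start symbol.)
E → C n

To find M[E, 'n'], we find productions for E where 'n' is in the predict set (PREDICT(N → α) = (FIRST(α) \ {ε}) ∪ (FOLLOW(N) if α ⇒* ε)).

Relevant sets:
  FIRST(C) = { ε }

E → num c D: PREDICT = { 'num' }
E → c: PREDICT = { 'c' }
E → C n: PREDICT = { 'n' }
  'n' is in predict set, so this production goes in M[E, 'n']

M[E, 'n'] = E → C n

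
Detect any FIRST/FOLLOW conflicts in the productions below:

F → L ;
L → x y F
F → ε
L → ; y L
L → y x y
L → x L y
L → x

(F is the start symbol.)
A FIRST/FOLLOW conflict occurs when a non-terminal N has a nullable alternative N → β (β ⇒* ε) and another alternative N → α with FIRST(α) ∩ FOLLOW(N) ≠ ∅: on such a lookahead the parser cannot decide between expanding α and letting N vanish via β.

Nullable non-terminals: F.
FIRST sets used below: FIRST(L) = { ';', 'x', 'y' }

F: nullable alternative(s) F → ε; FOLLOW(F) = { $, ';', 'y' }
  F → L ;: FIRST \ {ε} = { ';', 'x', 'y' } — overlaps FOLLOW(F) on { ';', 'y' }: CONFLICT
  F → ε: FIRST \ {ε} = { } — this is the only nullable alternative, skip

L has no nullable alternative, so no FIRST/FOLLOW check is needed there.

So the grammar has 1 FIRST/FOLLOW conflict (marked CONFLICT above).

Answer: Yes. F → L ';' with FOLLOW(F) on { ';', 'y' }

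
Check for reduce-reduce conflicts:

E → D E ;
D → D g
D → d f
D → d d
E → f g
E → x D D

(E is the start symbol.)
No reduce-reduce conflicts

A reduce-reduce conflict occurs when an LR(0) state has two complete items [A → α .] and [B → β .] — both call for a reduction, and with no lookahead the parser cannot choose between them.

Augment with E' → E and build the canonical LR(0) collection (I0 = CLOSURE({[E' → . E]}), then GOTO on every symbol after a dot until no new states appear). It has 14 states:
  I0: { [D → . D g], [D → . d d], [D → . d f], [E → . D E ;], [E → . f g], [E → . x D D], [E' → . E] }  — shift
  I1: { [D → . D g], [D → . d d], [D → . d f], [D → D . g], [E → . D E ;], [E → . f g], [E → . x D D], [E → D . E ;] }  — shift
  I2: { [E' → E .] }  — accept
  I3: { [D → d . d], [D → d . f] }  — shift
  I4: { [E → f . g] }  — shift
  I5: { [D → . D g], [D → . d d], [D → . d f], [E → x . D D] }  — shift
  I6: { [D → . D g], [D → . d d], [D → . d f], [D → D . g], [E → x D . D] }  — shift
  I7: { [D → D . g], [E → x D D .] }  — shift, reduce
  I8: { [D → D g .] }  — reduce
  I9: { [E → f g .] }  — reduce
  I10: { [D → d d .] }  — reduce
  I11: { [D → d f .] }  — reduce
  I12: { [E → D E . ;] }  — shift
  I13: { [E → D E ; .] }  — reduce

No state contains more than one complete item.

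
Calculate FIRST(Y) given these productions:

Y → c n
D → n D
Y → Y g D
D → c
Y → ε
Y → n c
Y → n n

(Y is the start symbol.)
{ 'c', 'g', 'n', ε }

To compute FIRST(Y), examine every production with Y on the left-hand side, reading each right-hand side left to right until a non-nullable symbol is reached.

From Y → c n:
  - c is a terminal: add 'c' and stop
From Y → Y g D:
  - Y is the symbol being defined: contributes nothing new
    Y is nullable, so continue to the next symbol
  - g is a terminal: add 'g' and stop
From Y → ε:
  - ε-production, so ε ∈ FIRST(Y)
From Y → n c:
  - n is a terminal: add 'n' and stop
From Y → n n:
  - n is a terminal: add 'n' and stop

Collecting: FIRST(Y) = { 'c', 'g', 'n', ε }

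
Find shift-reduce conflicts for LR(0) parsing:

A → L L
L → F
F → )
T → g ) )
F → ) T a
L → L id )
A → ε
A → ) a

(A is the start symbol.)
Augment with A' → A and build the canonical LR(0) collection (I0 = CLOSURE({[A' → . A]}), then GOTO on every symbol after a dot until no new states appear). It has 15 states:
  I0: { [A → . ) a], [A → . L L], [A → .], [A' → . A], [F → . ) T a], [F → . )], [L → . F], [L → . L id )] }  — shift, reduce
  I1: { [A → ) . a], [F → ) . T a], [F → ) .], [T → . g ) )] }  — shift, reduce
  I2: { [A' → A .] }  — accept
  I3: { [L → F .] }  — reduce
  I4: { [A → L . L], [F → . ) T a], [F → . )], [L → . F], [L → . L id )], [L → L . id )] }  — shift
  I5: { [F → ) . T a], [F → ) .], [T → . g ) )] }  — shift, reduce
  I6: { [A → L L .], [L → L . id )] }  — shift, reduce
  I7: { [L → L id . )] }  — shift
  I8: { [L → L id ) .] }  — reduce
  I9: { [F → ) T . a] }  — shift
  I10: { [T → g . ) )] }  — shift
  I11: { [T → g ) . )] }  — shift
  I12: { [T → g ) ) .] }  — reduce
  I13: { [F → ) T a .] }  — reduce
  I14: { [A → ) a .] }  — reduce

I0 contains reduce item [A → .] and shift items [A → . ) a], [F → . )], [F → . ) T a] — shift-reduce conflict.
I1 contains reduce item [F → ) .] and shift items [A → ) . a], [T → . g ) )] — shift-reduce conflict.
I5 contains reduce item [F → ) .] and shift item [T → . g ) )] — shift-reduce conflict.
I6 contains reduce item [A → L L .] and shift item [L → L . id )] — shift-reduce conflict.

Answer: Yes — I0: [A → .] vs [A → . ) a]; I1: [F → ) .] vs [A → ) . a]; I5: [F → ) .] vs [T → . g ) )]; I6: [A → L L .] vs [L → L . id )]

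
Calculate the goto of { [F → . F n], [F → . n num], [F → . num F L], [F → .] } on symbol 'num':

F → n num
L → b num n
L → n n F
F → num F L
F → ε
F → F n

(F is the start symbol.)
{ [F → . F n], [F → . n num], [F → . num F L], [F → .], [F → num . F L] }

GOTO(I, 'num') = CLOSURE({ [A → αX.β] : [A → α.Xβ] ∈ I, X = 'num' })

Items with dot before 'num', with the dot advanced:
  [F → . num F L] → [F → num . F L]
Closure of the advanced items:
  [F → num . F L] has the dot before F: add [F → . n num], [F → . num F L], [F → .], [F → . F n]

GOTO = { [F → . F n], [F → . n num], [F → . num F L], [F → .], [F → num . F L] }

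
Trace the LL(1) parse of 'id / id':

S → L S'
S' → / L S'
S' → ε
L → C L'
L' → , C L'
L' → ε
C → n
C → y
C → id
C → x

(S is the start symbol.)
LL(1) parsing maintains a stack (initially the start symbol over $) and the input. At each step: if the stack top is a terminal, match it against the current input token; if it is a non-terminal N, replace it with the RHS of M[N, lookahead] (the unique production whose predict set contains the lookahead).

Stack is shown with the top on the left.

Stack       Input      Action
-----------------------------
S $         id / id $  output S → L S'
L S' $      id / id $  output L → C L'
C L' S' $   id / id $  output C → id
id L' S' $  id / id $  match 'id'
L' S' $     / id $     output L' → ε
S' $        / id $     output S' → / L S'
/ L S' $    / id $     match '/'
L S' $      id $       output L → C L'
C L' S' $   id $       output C → id
id L' S' $  id $       match 'id'
L' S' $     $          output L' → ε
S' $        $          output S' → ε
$           $          accept

The string is accepted.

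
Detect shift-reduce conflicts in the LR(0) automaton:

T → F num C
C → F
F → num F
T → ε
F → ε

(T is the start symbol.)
Yes — I0: [F → .] vs [F → . num F]; I3: [F → .] vs [F → . num F]; I5: [F → .] vs [F → . num F]

A shift-reduce conflict occurs when an LR(0) state has both:
  - a complete (reduce) item [A → α .] (dot at the end), and
  - a shift item [B → β . c γ] (dot before a terminal).

Augment with T' → T and build the canonical LR(0) collection (I0 = CLOSURE({[T' → . T]}), then GOTO on every symbol after a dot until no new states appear). It has 8 states:
  I0: { [F → . num F], [F → .], [T → . F num C], [T → .], [T' → . T] }  — shift, 2 reduces
  I1: { [T → F . num C] }  — shift
  I2: { [T' → T .] }  — accept
  I3: { [F → . num F], [F → .], [F → num . F] }  — shift, reduce
  I4: { [F → num F .] }  — reduce
  I5: { [C → . F], [F → . num F], [F → .], [T → F num . C] }  — shift, reduce
  I6: { [T → F num C .] }  — reduce
  I7: { [C → F .] }  — reduce

I0 contains reduce items [F → .], [T → .] and shift item [F → . num F] — shift-reduce conflict.
I3 contains reduce item [F → .] and shift item [F → . num F] — shift-reduce conflict.
I5 contains reduce item [F → .] and shift item [F → . num F] — shift-reduce conflict.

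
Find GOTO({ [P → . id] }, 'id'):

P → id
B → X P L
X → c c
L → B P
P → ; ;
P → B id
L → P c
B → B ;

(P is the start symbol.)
GOTO(I, 'id') = CLOSURE({ [A → αX.β] : [A → α.Xβ] ∈ I, X = 'id' })

Items with dot before 'id', with the dot advanced:
  [P → . id] → [P → id .]
Closure adds nothing (no advanced item has the dot before a non-terminal).

GOTO = { [P → id .] }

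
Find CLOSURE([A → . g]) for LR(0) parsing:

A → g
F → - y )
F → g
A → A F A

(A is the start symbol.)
{ [A → . g] }

To compute CLOSURE, for each item [A → α.Bβ] where B is a non-terminal, add [B → .γ] for all productions B → γ; repeat for the newly added items until nothing changes.

Start with: [A → . g]
The dot precedes the terminal g, so nothing is added.

CLOSURE = { [A → . g] }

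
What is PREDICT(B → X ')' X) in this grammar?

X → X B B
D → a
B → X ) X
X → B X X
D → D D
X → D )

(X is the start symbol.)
PREDICT(B → X ')' X) = (FIRST(RHS) \ {ε}) ∪ (FOLLOW(B) if ε ∈ FIRST(RHS), i.e. RHS ⇒* ε)
FIRST(X) = { 'a' }
FIRST(X ')' X) = { 'a' }
ε ∉ FIRST(X ')' X), so FOLLOW(B) is not added.
PREDICT(B → X ')' X) = { 'a' }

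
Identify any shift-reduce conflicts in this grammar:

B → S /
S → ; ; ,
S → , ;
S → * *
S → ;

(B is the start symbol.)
Augment with B' → B and build the canonical LR(0) collection (I0 = CLOSURE({[B' → . B]}), then GOTO on every symbol after a dot until no new states appear). It has 11 states:
  I0: { [B → . S /], [B' → . B], [S → . * *], [S → . , ;], [S → . ; ; ,], [S → . ;] }  — shift
  I1: { [S → * . *] }  — shift
  I2: { [S → , . ;] }  — shift
  I3: { [S → ; . ; ,], [S → ; .] }  — shift, reduce
  I4: { [B' → B .] }  — accept
  I5: { [B → S . /] }  — shift
  I6: { [B → S / .] }  — reduce
  I7: { [S → ; ; . ,] }  — shift
  I8: { [S → ; ; , .] }  — reduce
  I9: { [S → , ; .] }  — reduce
  I10: { [S → * * .] }  — reduce

I3 contains reduce item [S → ; .] and shift item [S → ; . ; ,] — shift-reduce conflict.

Answer: Yes — I3: [S → ; .] vs [S → ; . ; ,]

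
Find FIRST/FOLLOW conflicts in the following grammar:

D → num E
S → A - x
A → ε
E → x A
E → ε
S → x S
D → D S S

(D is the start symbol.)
Yes. E → x A with FOLLOW(E) on { 'x' }

A FIRST/FOLLOW conflict occurs when a non-terminal N has a nullable alternative N → β (β ⇒* ε) and another alternative N → α with FIRST(α) ∩ FOLLOW(N) ≠ ∅: on such a lookahead the parser cannot decide between expanding α and letting N vanish via β.

Nullable non-terminals: A, E.
A has a nullable alternative but only one production, so nothing to check.

E: nullable alternative(s) E → ε; FOLLOW(E) = { $, '-', 'x' }
  E → x A: FIRST \ {ε} = { 'x' } — overlaps FOLLOW(E) on { 'x' }: CONFLICT
  E → ε: FIRST \ {ε} = { } — this is the only nullable alternative, skip

D, S have no nullable alternative, so no FIRST/FOLLOW check is needed there.

So the grammar has 1 FIRST/FOLLOW conflict (marked CONFLICT above).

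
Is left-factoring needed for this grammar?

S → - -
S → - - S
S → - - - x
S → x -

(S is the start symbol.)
Yes, S has productions with common prefix '- -'

Left-factoring is needed when two productions for the same non-terminal
share a common prefix on the right-hand side.

Productions for S:
  S → - -
  S → - - S
  S → - - - x
  S → x -

Found common prefix '- -' in productions for S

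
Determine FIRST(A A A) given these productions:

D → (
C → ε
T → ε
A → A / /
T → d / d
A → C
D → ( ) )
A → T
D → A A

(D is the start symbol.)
FIRST sets of the non-terminals involved (from the grammar, by fixed-point iteration):
  FIRST(A) = { '/', 'd', ε }

To compute FIRST(A A A), process the symbols left to right:
Symbol A is a non-terminal. Add FIRST(A) \ {ε} = { '/', 'd' }
A is nullable (ε ∈ FIRST(A)), continue to the next symbol.
Symbol A is a non-terminal. Add FIRST(A) \ {ε} = { '/', 'd' }
A is nullable (ε ∈ FIRST(A)), continue to the next symbol.
Symbol A is a non-terminal. Add FIRST(A) \ {ε} = { '/', 'd' }
A is nullable (ε ∈ FIRST(A)), continue to the next symbol.
All symbols are nullable, so ε is in the result.
FIRST(A A A) = { '/', 'd', ε }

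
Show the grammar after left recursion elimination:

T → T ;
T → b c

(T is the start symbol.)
T → b c T'
T' → ; T'
T' → ε

T is directly left-recursive. The standard transformation for
  A → A α₁ | ... | A α_m | β₁ | ... | β_n
is
  A  → β₁ A' | ... | β_n A'
  A' → α₁ A' | ... | α_m A' | ε

T → b c becomes T → b c T'
T → T ; becomes T' → ; T'
Add T' → ε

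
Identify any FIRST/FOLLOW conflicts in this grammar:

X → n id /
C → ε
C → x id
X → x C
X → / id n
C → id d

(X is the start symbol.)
A FIRST/FOLLOW conflict occurs when a non-terminal N has a nullable alternative N → β (β ⇒* ε) and another alternative N → α with FIRST(α) ∩ FOLLOW(N) ≠ ∅: on such a lookahead the parser cannot decide between expanding α and letting N vanish via β.

Nullable non-terminals: C.

C: nullable alternative(s) C → ε; FOLLOW(C) = { $ }
  C → ε: FIRST \ {ε} = { } — this is the only nullable alternative, skip
  C → x id: FIRST \ {ε} = { 'x' } — disjoint from FOLLOW(C)
  C → id d: FIRST \ {ε} = { 'id' } — disjoint from FOLLOW(C)

X has no nullable alternative, so no FIRST/FOLLOW check is needed there.

No FIRST/FOLLOW conflicts found.

Answer: No FIRST/FOLLOW conflicts.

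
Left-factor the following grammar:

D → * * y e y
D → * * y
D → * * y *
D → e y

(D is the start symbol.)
Left-factoring transforms A → αβ₁ | αβ₂ into A → αA' and A' → β₁ | β₂
(α is the longest common prefix among the alternatives). Repeat until
no nonterminal has two alternatives with a common prefix.

Round 1: D has alternatives sharing prefix '* * y'. Introduce D': D → * * y D'
  Add: D' → e y
  Add: D' → ε
  Add: D' → *

No remaining common prefixes — done.

Resulting grammar:
D → * * y D'
D' → e y
D' → ε
D' → *
D → e y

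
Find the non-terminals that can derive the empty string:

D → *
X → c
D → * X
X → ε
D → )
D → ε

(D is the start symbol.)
{ 'D', 'X' }

ε-productions: X → ε, D → ε
So X, D are immediately nullable.
Every non-terminal is now nullable.
Nullable = { 'D', 'X' }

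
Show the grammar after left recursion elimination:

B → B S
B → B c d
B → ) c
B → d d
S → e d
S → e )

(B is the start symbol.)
B is directly left-recursive. The standard transformation for
  A → A α₁ | ... | A α_m | β₁ | ... | β_n
is
  A  → β₁ A' | ... | β_n A'
  A' → α₁ A' | ... | α_m A' | ε

B → ) c becomes B → ) c B'
B → d d becomes B → d d B'
B → B S becomes B' → S B'
B → B c d becomes B' → c d B'
Add B' → ε

Productions for other non-terminals are unchanged:
  S → e d
  S → e )

Resulting grammar:
B → ) c B'
B → d d B'
B' → S B'
B' → c d B'
B' → ε
S → e d
S → e )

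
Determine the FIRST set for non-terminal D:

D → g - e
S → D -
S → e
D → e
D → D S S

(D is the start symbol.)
To compute FIRST(D), examine every production with D on the left-hand side, reading each right-hand side left to right until a non-nullable symbol is reached.

From D → g - e:
  - g is a terminal: add 'g' and stop
From D → e:
  - e is a terminal: add 'e' and stop
From D → D S S:
  - D is the symbol being defined: contributes nothing new
    D is not nullable, so stop

Collecting: FIRST(D) = { 'e', 'g' }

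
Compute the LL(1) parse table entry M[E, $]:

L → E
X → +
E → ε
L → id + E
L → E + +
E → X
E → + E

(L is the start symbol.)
E → ε

To find M[E, $], we find productions for E where $ is in the predict set (PREDICT(N → α) = (FIRST(α) \ {ε}) ∪ (FOLLOW(N) if α ⇒* ε)).

Relevant sets:
  FIRST(X) = { '+' }
  FOLLOW(E) = { $, '+' }

E → ε: PREDICT = { $, '+' }
  $ is in predict set, so this production goes in M[E, $]
E → X: PREDICT = { '+' }
E → + E: PREDICT = { '+' }

M[E, $] = E → ε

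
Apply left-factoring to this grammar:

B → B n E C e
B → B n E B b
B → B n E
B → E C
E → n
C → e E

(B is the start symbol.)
B → B n E B'
B' → C e
B' → B b
B' → ε
B → E C
E → n
C → e E

Left-factoring transforms A → αβ₁ | αβ₂ into A → αA' and A' → β₁ | β₂
(α is the longest common prefix among the alternatives). Repeat until
no nonterminal has two alternatives with a common prefix.

Round 1: B has alternatives sharing prefix 'B n E'. Introduce B': B → B n E B'
  Add: B' → C e
  Add: B' → B b
  Add: B' → ε

No remaining common prefixes — done.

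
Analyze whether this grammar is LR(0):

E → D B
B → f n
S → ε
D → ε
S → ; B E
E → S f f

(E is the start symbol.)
A grammar is LR(0) if no state in the canonical LR(0) collection has:
  - both a shift item (dot before a terminal) and a complete item (shift-reduce conflict), or
  - two or more complete items (reduce-reduce conflict; the accept item [E' → E .] counts as a complete item here).

Augment with E' → E and build the canonical LR(0) collection (I0 = CLOSURE({[E' → . E]}), then GOTO on every symbol after a dot until no new states appear). It has 12 states:
  I0: { [D → .], [E → . D B], [E → . S f f], [E' → . E], [S → . ; B E], [S → .] }  — shift, 2 reduces
  I1: { [B → . f n], [S → ; . B E] }  — shift
  I2: { [B → . f n], [E → D . B] }  — shift
  I3: { [E' → E .] }  — accept
  I4: { [E → S . f f] }  — shift
  I5: { [E → S f . f] }  — shift
  I6: { [E → S f f .] }  — reduce
  I7: { [E → D B .] }  — reduce
  I8: { [B → f . n] }  — shift
  I9: { [B → f n .] }  — reduce
  I10: { [D → .], [E → . D B], [E → . S f f], [S → . ; B E], [S → .], [S → ; B . E] }  — shift, 2 reduces
  I11: { [S → ; B E .] }  — reduce

Conflict in state I0:
  Shift-reduce conflict between [D → .] and [S → . ; B E]
So the grammar is NOT LR(0).

Answer: No. Shift-reduce conflict between [D → .] and [S → . ; B E]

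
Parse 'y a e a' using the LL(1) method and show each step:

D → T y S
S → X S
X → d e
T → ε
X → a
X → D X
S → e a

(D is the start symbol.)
LL(1) parsing maintains a stack (initially the start symbol over $) and the input. At each step: if the stack top is a terminal, match it against the current input token; if it is a non-terminal N, replace it with the RHS of M[N, lookahead] (the unique production whose predict set contains the lookahead).

Stack is shown with the top on the left.

Stack    Input      Action
--------------------------
D $      y a e a $  output D → T y S
T y S $  y a e a $  output T → ε
y S $    y a e a $  match 'y'
S $      a e a $    output S → X S
X S $    a e a $    output X → a
a S $    a e a $    match 'a'
S $      e a $      output S → e a
e a $    e a $      match 'e'
a $      a $        match 'a'
$        $          accept

The string is accepted.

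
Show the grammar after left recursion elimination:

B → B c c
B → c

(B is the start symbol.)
B → c B'
B' → c c B'
B' → ε

B is directly left-recursive. The standard transformation for
  A → A α₁ | ... | A α_m | β₁ | ... | β_n
is
  A  → β₁ A' | ... | β_n A'
  A' → α₁ A' | ... | α_m A' | ε

B → c becomes B → c B'
B → B c c becomes B' → c c B'
Add B' → ε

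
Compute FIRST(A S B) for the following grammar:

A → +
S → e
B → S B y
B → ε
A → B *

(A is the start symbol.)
{ '*', '+', 'e' }

FIRST sets of the non-terminals involved (from the grammar, by fixed-point iteration):
  FIRST(A) = { '*', '+', 'e' }

To compute FIRST(A S B), process the symbols left to right:
Symbol A is a non-terminal. Add FIRST(A) \ {ε} = { '*', '+', 'e' }
A is not nullable (ε ∉ FIRST(A)), so stop here.
FIRST(A S B) = { '*', '+', 'e' }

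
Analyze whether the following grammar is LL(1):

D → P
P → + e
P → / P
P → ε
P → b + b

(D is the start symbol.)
Yes, the grammar is LL(1).

A grammar is LL(1) if for each non-terminal N with multiple productions, the predict sets of those productions are pairwise disjoint, where PREDICT(N → α) = (FIRST(α) \ {ε}) ∪ (FOLLOW(N) if α ⇒* ε).

Relevant sets:
  FOLLOW(P) = { $ }

For P:
  PREDICT(P → '+' e) = { '+' }
  PREDICT(P → '/' P) = { '/' }
  PREDICT(P → ε) = { $ }
  PREDICT(P → b '+' b) = { 'b' }
D has a single production, so nothing to check there.

All predict sets are disjoint. The grammar IS LL(1).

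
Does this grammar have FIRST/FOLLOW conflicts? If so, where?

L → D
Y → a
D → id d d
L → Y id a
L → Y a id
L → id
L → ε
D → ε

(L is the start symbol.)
No FIRST/FOLLOW conflicts.

A FIRST/FOLLOW conflict occurs when a non-terminal N has a nullable alternative N → β (β ⇒* ε) and another alternative N → α with FIRST(α) ∩ FOLLOW(N) ≠ ∅: on such a lookahead the parser cannot decide between expanding α and letting N vanish via β.

Nullable non-terminals: D, L.
FIRST sets used below: FIRST(D) = { 'id', ε }, FIRST(Y) = { 'a' }

D: nullable alternative(s) D → ε; FOLLOW(D) = { $ }
  D → id d d: FIRST \ {ε} = { 'id' } — disjoint from FOLLOW(D)
  D → ε: FIRST \ {ε} = { } — this is the only nullable alternative, skip

L: nullable alternative(s) L → D, L → ε; FOLLOW(L) = { $ }
  L → D: FIRST \ {ε} = { 'id' } — disjoint from FOLLOW(L)
  L → Y id a: FIRST \ {ε} = { 'a' } — disjoint from FOLLOW(L)
  L → Y a id: FIRST \ {ε} = { 'a' } — disjoint from FOLLOW(L)
  L → id: FIRST \ {ε} = { 'id' } — disjoint from FOLLOW(L)
  L → ε: FIRST \ {ε} = { } — disjoint from FOLLOW(L)

Y has no nullable alternative, so no FIRST/FOLLOW check is needed there.

No FIRST/FOLLOW conflicts found.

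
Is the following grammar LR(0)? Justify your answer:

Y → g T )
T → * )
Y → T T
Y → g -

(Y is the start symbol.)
A grammar is LR(0) if no state in the canonical LR(0) collection has:
  - both a shift item (dot before a terminal) and a complete item (shift-reduce conflict), or
  - two or more complete items (reduce-reduce conflict; the accept item [Y' → Y .] counts as a complete item here).

Augment with Y' → Y and build the canonical LR(0) collection (I0 = CLOSURE({[Y' → . Y]}), then GOTO on every symbol after a dot until no new states appear). It has 10 states:
  I0: { [T → . * )], [Y → . T T], [Y → . g -], [Y → . g T )], [Y' → . Y] }  — shift
  I1: { [T → * . )] }  — shift
  I2: { [T → . * )], [Y → T . T] }  — shift
  I3: { [Y' → Y .] }  — accept
  I4: { [T → . * )], [Y → g . -], [Y → g . T )] }  — shift
  I5: { [Y → g - .] }  — reduce
  I6: { [Y → g T . )] }  — shift
  I7: { [Y → g T ) .] }  — reduce
  I8: { [Y → T T .] }  — reduce
  I9: { [T → * ) .] }  — reduce

Every state is either a pure shift/goto state or contains exactly one complete item and nothing to shift — no conflicts. The grammar is LR(0).

Answer: Yes, the grammar is LR(0)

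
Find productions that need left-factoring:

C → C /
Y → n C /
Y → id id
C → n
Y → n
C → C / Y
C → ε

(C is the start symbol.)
Yes, C has productions with common prefix 'C /'; Y has productions with common prefix 'n'

Left-factoring is needed when two productions for the same non-terminal
share a common prefix on the right-hand side.

Productions for C:
  C → C /
  C → n
  C → C / Y
  C → ε
Productions for Y:
  Y → n C /
  Y → id id
  Y → n

Found common prefix 'C /' in productions for C
Found common prefix 'n' in productions for Y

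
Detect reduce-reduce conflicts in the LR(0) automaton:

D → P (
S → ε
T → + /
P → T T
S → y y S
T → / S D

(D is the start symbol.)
No reduce-reduce conflicts

A reduce-reduce conflict occurs when an LR(0) state has two complete items [A → α .] and [B → β .] — both call for a reduction, and with no lookahead the parser cannot choose between them.

Augment with D' → D and build the canonical LR(0) collection (I0 = CLOSURE({[D' → . D]}), then GOTO on every symbol after a dot until no new states appear). It has 14 states:
  I0: { [D → . P (], [D' → . D], [P → . T T], [T → . + /], [T → . / S D] }  — shift
  I1: { [T → + . /] }  — shift
  I2: { [S → . y y S], [S → .], [T → / . S D] }  — shift, reduce
  I3: { [D' → D .] }  — accept
  I4: { [D → P . (] }  — shift
  I5: { [P → T . T], [T → . + /], [T → . / S D] }  — shift
  I6: { [P → T T .] }  — reduce
  I7: { [D → P ( .] }  — reduce
  I8: { [D → . P (], [P → . T T], [T → . + /], [T → . / S D], [T → / S . D] }  — shift
  I9: { [S → y . y S] }  — shift
  I10: { [S → . y y S], [S → .], [S → y y . S] }  — shift, reduce
  I11: { [S → y y S .] }  — reduce
  I12: { [T → / S D .] }  — reduce
  I13: { [T → + / .] }  — reduce

No state contains more than one complete item.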